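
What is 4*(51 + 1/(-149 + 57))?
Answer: 4691/23 ≈ 203.96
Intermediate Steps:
4*(51 + 1/(-149 + 57)) = 4*(51 + 1/(-92)) = 4*(51 - 1/92) = 4*(4691/92) = 4691/23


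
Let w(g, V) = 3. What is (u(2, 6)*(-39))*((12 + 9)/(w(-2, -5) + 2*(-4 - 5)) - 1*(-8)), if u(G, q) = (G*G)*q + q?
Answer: -7722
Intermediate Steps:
u(G, q) = q + q*G² (u(G, q) = G²*q + q = q*G² + q = q + q*G²)
(u(2, 6)*(-39))*((12 + 9)/(w(-2, -5) + 2*(-4 - 5)) - 1*(-8)) = ((6*(1 + 2²))*(-39))*((12 + 9)/(3 + 2*(-4 - 5)) - 1*(-8)) = ((6*(1 + 4))*(-39))*(21/(3 + 2*(-9)) + 8) = ((6*5)*(-39))*(21/(3 - 18) + 8) = (30*(-39))*(21/(-15) + 8) = -1170*(21*(-1/15) + 8) = -1170*(-7/5 + 8) = -1170*33/5 = -7722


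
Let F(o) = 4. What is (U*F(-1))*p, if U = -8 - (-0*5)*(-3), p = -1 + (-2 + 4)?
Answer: -32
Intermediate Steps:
p = 1 (p = -1 + 2 = 1)
U = -8 (U = -8 - (-5*0)*(-3) = -8 - 0*(-3) = -8 - 1*0 = -8 + 0 = -8)
(U*F(-1))*p = -8*4*1 = -32*1 = -32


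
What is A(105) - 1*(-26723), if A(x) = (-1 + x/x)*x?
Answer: 26723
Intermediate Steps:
A(x) = 0 (A(x) = (-1 + 1)*x = 0*x = 0)
A(105) - 1*(-26723) = 0 - 1*(-26723) = 0 + 26723 = 26723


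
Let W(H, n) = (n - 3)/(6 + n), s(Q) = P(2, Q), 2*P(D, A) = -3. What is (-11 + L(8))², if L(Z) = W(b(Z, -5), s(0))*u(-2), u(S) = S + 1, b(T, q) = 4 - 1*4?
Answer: 100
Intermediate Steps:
b(T, q) = 0 (b(T, q) = 4 - 4 = 0)
P(D, A) = -3/2 (P(D, A) = (½)*(-3) = -3/2)
u(S) = 1 + S
s(Q) = -3/2
W(H, n) = (-3 + n)/(6 + n)
L(Z) = 1 (L(Z) = ((-3 - 3/2)/(6 - 3/2))*(1 - 2) = (-9/2/(9/2))*(-1) = ((2/9)*(-9/2))*(-1) = -1*(-1) = 1)
(-11 + L(8))² = (-11 + 1)² = (-10)² = 100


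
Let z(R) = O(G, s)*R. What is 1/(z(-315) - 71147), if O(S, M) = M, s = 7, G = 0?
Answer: -1/73352 ≈ -1.3633e-5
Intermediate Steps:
z(R) = 7*R
1/(z(-315) - 71147) = 1/(7*(-315) - 71147) = 1/(-2205 - 71147) = 1/(-73352) = -1/73352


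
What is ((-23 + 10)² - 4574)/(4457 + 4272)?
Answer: -4405/8729 ≈ -0.50464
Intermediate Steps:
((-23 + 10)² - 4574)/(4457 + 4272) = ((-13)² - 4574)/8729 = (169 - 4574)*(1/8729) = -4405*1/8729 = -4405/8729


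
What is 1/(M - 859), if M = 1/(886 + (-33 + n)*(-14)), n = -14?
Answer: -1544/1326295 ≈ -0.0011641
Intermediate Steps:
M = 1/1544 (M = 1/(886 + (-33 - 14)*(-14)) = 1/(886 - 47*(-14)) = 1/(886 + 658) = 1/1544 ≈ 0.00064767)
1/(M - 859) = 1/(1/1544 - 859) = 1/(-1326295/1544) = -1544/1326295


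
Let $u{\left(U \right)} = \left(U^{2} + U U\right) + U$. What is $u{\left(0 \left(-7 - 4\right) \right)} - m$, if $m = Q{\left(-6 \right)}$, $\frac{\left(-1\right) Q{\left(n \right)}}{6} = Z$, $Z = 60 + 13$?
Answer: $438$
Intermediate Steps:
$Z = 73$
$Q{\left(n \right)} = -438$ ($Q{\left(n \right)} = \left(-6\right) 73 = -438$)
$m = -438$
$u{\left(U \right)} = U + 2 U^{2}$ ($u{\left(U \right)} = \left(U^{2} + U^{2}\right) + U = 2 U^{2} + U = U + 2 U^{2}$)
$u{\left(0 \left(-7 - 4\right) \right)} - m = 0 \left(-7 - 4\right) \left(1 + 2 \cdot 0 \left(-7 - 4\right)\right) - -438 = 0 \left(-11\right) \left(1 + 2 \cdot 0 \left(-11\right)\right) + 438 = 0 \left(1 + 2 \cdot 0\right) + 438 = 0 \left(1 + 0\right) + 438 = 0 \cdot 1 + 438 = 0 + 438 = 438$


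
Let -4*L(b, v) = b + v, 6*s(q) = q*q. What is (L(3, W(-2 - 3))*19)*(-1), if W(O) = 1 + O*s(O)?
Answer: -1919/24 ≈ -79.958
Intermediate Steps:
s(q) = q²/6 (s(q) = (q*q)/6 = q²/6)
W(O) = 1 + O³/6 (W(O) = 1 + O*(O²/6) = 1 + O³/6)
L(b, v) = -b/4 - v/4 (L(b, v) = -(b + v)/4 = -b/4 - v/4)
(L(3, W(-2 - 3))*19)*(-1) = ((-¼*3 - (1 + (-2 - 3)³/6)/4)*19)*(-1) = ((-¾ - (1 + (⅙)*(-5)³)/4)*19)*(-1) = ((-¾ - (1 + (⅙)*(-125))/4)*19)*(-1) = ((-¾ - (1 - 125/6)/4)*19)*(-1) = ((-¾ - ¼*(-119/6))*19)*(-1) = ((-¾ + 119/24)*19)*(-1) = ((101/24)*19)*(-1) = (1919/24)*(-1) = -1919/24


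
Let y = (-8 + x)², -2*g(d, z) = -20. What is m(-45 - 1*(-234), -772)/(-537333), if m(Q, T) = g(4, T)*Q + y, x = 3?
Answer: -1915/537333 ≈ -0.0035639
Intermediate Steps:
g(d, z) = 10 (g(d, z) = -½*(-20) = 10)
y = 25 (y = (-8 + 3)² = (-5)² = 25)
m(Q, T) = 25 + 10*Q (m(Q, T) = 10*Q + 25 = 25 + 10*Q)
m(-45 - 1*(-234), -772)/(-537333) = (25 + 10*(-45 - 1*(-234)))/(-537333) = (25 + 10*(-45 + 234))*(-1/537333) = (25 + 10*189)*(-1/537333) = (25 + 1890)*(-1/537333) = 1915*(-1/537333) = -1915/537333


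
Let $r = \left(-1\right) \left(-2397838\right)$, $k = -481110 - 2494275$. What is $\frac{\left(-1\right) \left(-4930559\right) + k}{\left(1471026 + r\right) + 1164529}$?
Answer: $\frac{1955174}{5033393} \approx 0.38844$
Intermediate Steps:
$k = -2975385$ ($k = -481110 - 2494275 = -2975385$)
$r = 2397838$
$\frac{\left(-1\right) \left(-4930559\right) + k}{\left(1471026 + r\right) + 1164529} = \frac{\left(-1\right) \left(-4930559\right) - 2975385}{\left(1471026 + 2397838\right) + 1164529} = \frac{4930559 - 2975385}{3868864 + 1164529} = \frac{1955174}{5033393}$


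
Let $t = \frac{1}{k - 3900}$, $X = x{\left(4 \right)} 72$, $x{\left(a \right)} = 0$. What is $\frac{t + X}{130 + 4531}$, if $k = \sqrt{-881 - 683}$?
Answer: $- \frac{975}{17725274951} - \frac{i \sqrt{391}}{35450549902} \approx -5.5006 \cdot 10^{-8} - 5.5778 \cdot 10^{-10} i$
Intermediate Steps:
$k = 2 i \sqrt{391}$ ($k = \sqrt{-1564} = 2 i \sqrt{391} \approx 39.547 i$)
$X = 0$ ($X = 0 \cdot 72 = 0$)
$t = \frac{1}{-3900 + 2 i \sqrt{391}}$ ($t = \frac{1}{2 i \sqrt{391} - 3900} = \frac{1}{-3900 + 2 i \sqrt{391}} \approx -0.00025638 - 2.6 \cdot 10^{-6} i$)
$\frac{t + X}{130 + 4531} = \frac{\left(- \frac{975}{3802891} - \frac{i \sqrt{391}}{7605782}\right) + 0}{130 + 4531} = \frac{- \frac{975}{3802891} - \frac{i \sqrt{391}}{7605782}}{4661} = \left(- \frac{975}{3802891} - \frac{i \sqrt{391}}{7605782}\right) \frac{1}{4661} = - \frac{975}{17725274951} - \frac{i \sqrt{391}}{35450549902}$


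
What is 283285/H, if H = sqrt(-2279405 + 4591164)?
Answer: 283285*sqrt(2311759)/2311759 ≈ 186.32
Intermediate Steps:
H = sqrt(2311759) ≈ 1520.4
283285/H = 283285/(sqrt(2311759)) = 283285*(sqrt(2311759)/2311759) = 283285*sqrt(2311759)/2311759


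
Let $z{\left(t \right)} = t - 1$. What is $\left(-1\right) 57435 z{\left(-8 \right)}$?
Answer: $516915$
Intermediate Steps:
$z{\left(t \right)} = -1 + t$ ($z{\left(t \right)} = t - 1 = -1 + t$)
$\left(-1\right) 57435 z{\left(-8 \right)} = \left(-1\right) 57435 \left(-1 - 8\right) = \left(-57435\right) \left(-9\right) = 516915$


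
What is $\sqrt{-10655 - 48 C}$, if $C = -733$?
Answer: $\sqrt{24529} \approx 156.62$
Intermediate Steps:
$\sqrt{-10655 - 48 C} = \sqrt{-10655 - -35184} = \sqrt{-10655 + 35184} = \sqrt{24529}$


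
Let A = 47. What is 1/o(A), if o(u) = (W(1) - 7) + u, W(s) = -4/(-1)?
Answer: 1/44 ≈ 0.022727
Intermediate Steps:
W(s) = 4 (W(s) = -4*(-1) = 4)
o(u) = -3 + u (o(u) = (4 - 7) + u = -3 + u)
1/o(A) = 1/(-3 + 47) = 1/44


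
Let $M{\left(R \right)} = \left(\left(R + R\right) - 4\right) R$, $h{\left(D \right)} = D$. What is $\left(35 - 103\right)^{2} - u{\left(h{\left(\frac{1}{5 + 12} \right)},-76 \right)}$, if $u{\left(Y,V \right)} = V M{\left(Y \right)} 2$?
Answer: $\frac{1326304}{289} \approx 4589.3$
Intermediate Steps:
$M{\left(R \right)} = R \left(-4 + 2 R\right)$ ($M{\left(R \right)} = \left(2 R - 4\right) R = \left(-4 + 2 R\right) R = R \left(-4 + 2 R\right)$)
$u{\left(Y,V \right)} = 4 V Y \left(-2 + Y\right)$ ($u{\left(Y,V \right)} = V 2 Y \left(-2 + Y\right) 2 = 2 V Y \left(-2 + Y\right) 2 = 4 V Y \left(-2 + Y\right)$)
$\left(35 - 103\right)^{2} - u{\left(h{\left(\frac{1}{5 + 12} \right)},-76 \right)} = \left(35 - 103\right)^{2} - 4 \left(-76\right) \frac{1}{5 + 12} \left(-2 + \frac{1}{5 + 12}\right) = \left(-68\right)^{2} - 4 \left(-76\right) \frac{1}{17} \left(-2 + \frac{1}{17}\right) = 4624 - 4 \left(-76\right) \frac{1}{17} \left(-2 + \frac{1}{17}\right) = 4624 - 4 \left(-76\right) \frac{1}{17} \left(- \frac{33}{17}\right) = 4624 - \frac{10032}{289} = \frac{1326304}{289}$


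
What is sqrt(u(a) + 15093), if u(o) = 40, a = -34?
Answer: sqrt(15133) ≈ 123.02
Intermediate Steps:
sqrt(u(a) + 15093) = sqrt(40 + 15093) = sqrt(15133)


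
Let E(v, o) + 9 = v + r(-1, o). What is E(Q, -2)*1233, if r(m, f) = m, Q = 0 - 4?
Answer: -17262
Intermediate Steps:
Q = -4
E(v, o) = -10 + v (E(v, o) = -9 + (v - 1) = -9 + (-1 + v) = -10 + v)
E(Q, -2)*1233 = (-10 - 4)*1233 = -14*1233 = -17262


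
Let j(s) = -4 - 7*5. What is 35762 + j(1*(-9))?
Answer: 35723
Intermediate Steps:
j(s) = -39 (j(s) = -4 - 35 = -39)
35762 + j(1*(-9)) = 35762 - 39 = 35723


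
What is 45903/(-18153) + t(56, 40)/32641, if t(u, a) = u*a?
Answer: -69412243/28215813 ≈ -2.4600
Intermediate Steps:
t(u, a) = a*u
45903/(-18153) + t(56, 40)/32641 = 45903/(-18153) + (40*56)/32641 = 45903*(-1/18153) + 2240*(1/32641) = -15301/6051 + 320/4663 = -69412243/28215813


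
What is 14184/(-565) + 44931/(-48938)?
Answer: -719522607/27649970 ≈ -26.023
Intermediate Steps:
14184/(-565) + 44931/(-48938) = 14184*(-1/565) + 44931*(-1/48938) = -14184/565 - 44931/48938 = -719522607/27649970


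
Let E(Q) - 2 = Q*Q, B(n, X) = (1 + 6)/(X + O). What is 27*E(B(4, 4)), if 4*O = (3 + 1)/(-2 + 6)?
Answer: 36774/289 ≈ 127.25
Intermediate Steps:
O = ¼ (O = ((3 + 1)/(-2 + 6))/4 = (4/4)/4 = (4*(¼))/4 = (¼)*1 = ¼ ≈ 0.25000)
B(n, X) = 7/(¼ + X) (B(n, X) = (1 + 6)/(X + ¼) = 7/(¼ + X))
E(Q) = 2 + Q² (E(Q) = 2 + Q*Q = 2 + Q²)
27*E(B(4, 4)) = 27*(2 + (28/(1 + 4*4))²) = 27*(2 + (28/(1 + 16))²) = 27*(2 + (28/17)²) = 27*(2 + 784/289) = 27*(1362/289) = 36774/289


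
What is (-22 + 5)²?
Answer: 289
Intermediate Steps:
(-22 + 5)² = (-17)² = 289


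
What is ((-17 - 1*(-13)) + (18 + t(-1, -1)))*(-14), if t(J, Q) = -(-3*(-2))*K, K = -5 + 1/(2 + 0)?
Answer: -574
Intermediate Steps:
K = -9/2 (K = -5 + 1/2 = -9/2 ≈ -4.5000)
t(J, Q) = 27 (t(J, Q) = -(-3*(-2))*(-9)/2 = -6*(-9)/2 = -1*(-27) = 27)
((-17 - 1*(-13)) + (18 + t(-1, -1)))*(-14) = ((-17 - 1*(-13)) + (18 + 27))*(-14) = ((-17 + 13) + 45)*(-14) = (-4 + 45)*(-14) = 41*(-14) = -574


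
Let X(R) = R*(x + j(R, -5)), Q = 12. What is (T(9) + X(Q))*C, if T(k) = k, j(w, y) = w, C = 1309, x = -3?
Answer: 153153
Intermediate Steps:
X(R) = R*(-3 + R)
(T(9) + X(Q))*C = (9 + 12*(-3 + 12))*1309 = (9 + 12*9)*1309 = (9 + 108)*1309 = 117*1309 = 153153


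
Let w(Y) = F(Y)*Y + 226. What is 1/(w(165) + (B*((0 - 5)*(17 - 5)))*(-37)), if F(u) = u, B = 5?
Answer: 1/38551 ≈ 2.5940e-5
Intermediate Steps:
w(Y) = 226 + Y² (w(Y) = Y*Y + 226 = Y² + 226 = 226 + Y²)
1/(w(165) + (B*((0 - 5)*(17 - 5)))*(-37)) = 1/((226 + 165²) + (5*((0 - 5)*(17 - 5)))*(-37)) = 1/((226 + 27225) + (5*(-5*12))*(-37)) = 1/(27451 + (5*(-60))*(-37)) = 1/(27451 - 300*(-37)) = 1/(27451 + 11100) = 1/38551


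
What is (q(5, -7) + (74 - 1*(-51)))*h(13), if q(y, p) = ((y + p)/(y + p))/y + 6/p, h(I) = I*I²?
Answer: 9561344/35 ≈ 2.7318e+5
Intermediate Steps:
h(I) = I³
q(y, p) = 1/y + 6/p (q(y, p) = ((p + y)/(p + y))/y + 6/p = 1/y + 6/p)
(q(5, -7) + (74 - 1*(-51)))*h(13) = ((1/5 + 6/(-7)) + (74 - 1*(-51)))*13³ = ((⅕ + 6*(-⅐)) + (74 + 51))*2197 = ((⅕ - 6/7) + 125)*2197 = (-23/35 + 125)*2197 = (4352/35)*2197 = 9561344/35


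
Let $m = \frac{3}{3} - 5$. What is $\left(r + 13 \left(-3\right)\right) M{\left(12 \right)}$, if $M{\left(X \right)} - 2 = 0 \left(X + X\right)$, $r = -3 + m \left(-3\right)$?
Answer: $-60$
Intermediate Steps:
$m = -4$ ($m = 3 \cdot \frac{1}{3} - 5 = 1 - 5 = -4$)
$r = 9$ ($r = -3 - -12 = -3 + 12 = 9$)
$M{\left(X \right)} = 2$ ($M{\left(X \right)} = 2 + 0 \left(X + X\right) = 2 + 0 \cdot 2 X = 2 + 0 = 2$)
$\left(r + 13 \left(-3\right)\right) M{\left(12 \right)} = \left(9 + 13 \left(-3\right)\right) 2 = \left(9 - 39\right) 2 = \left(-30\right) 2 = -60$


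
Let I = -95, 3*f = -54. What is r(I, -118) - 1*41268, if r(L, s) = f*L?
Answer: -39558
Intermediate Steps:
f = -18 (f = (1/3)*(-54) = -18)
r(L, s) = -18*L
r(I, -118) - 1*41268 = -18*(-95) - 1*41268 = 1710 - 41268 = -39558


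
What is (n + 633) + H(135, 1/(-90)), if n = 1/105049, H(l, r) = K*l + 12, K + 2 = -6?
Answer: -45696314/105049 ≈ -435.00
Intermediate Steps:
K = -8 (K = -2 - 6 = -8)
H(l, r) = 12 - 8*l (H(l, r) = -8*l + 12 = 12 - 8*l)
n = 1/105049 ≈ 9.5194e-6
(n + 633) + H(135, 1/(-90)) = (1/105049 + 633) + (12 - 8*135) = 66496018/105049 + (12 - 1080) = 66496018/105049 - 1068 = -45696314/105049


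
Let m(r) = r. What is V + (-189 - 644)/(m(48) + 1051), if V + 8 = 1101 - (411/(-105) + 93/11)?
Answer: 65746134/60445 ≈ 1087.7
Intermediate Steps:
V = 419057/385 (V = -8 + (1101 - (411/(-105) + 93/11)) = -8 + (1101 - (411*(-1/105) + 93*(1/11))) = -8 + (1101 - (-137/35 + 93/11)) = -8 + (1101 - 1*1748/385) = -8 + (1101 - 1748/385) = -8 + 422137/385 = 419057/385 ≈ 1088.5)
V + (-189 - 644)/(m(48) + 1051) = 419057/385 + (-189 - 644)/(48 + 1051) = 419057/385 - 833/1099 = 419057/385 - 833*1/1099 = 419057/385 - 119/157 = 65746134/60445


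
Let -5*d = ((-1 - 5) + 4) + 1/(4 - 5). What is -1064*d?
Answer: -3192/5 ≈ -638.40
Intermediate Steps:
d = ⅗ (d = -(((-1 - 5) + 4) + 1/(4 - 5))/5 = -((-6 + 4) + 1/(-1))/5 = -(-2 - 1)/5 = -⅕*(-3) = ⅗ ≈ 0.60000)
-1064*d = -1064*⅗ = -3192/5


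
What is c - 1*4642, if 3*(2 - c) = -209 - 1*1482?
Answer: -12229/3 ≈ -4076.3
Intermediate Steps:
c = 1697/3 (c = 2 - (-209 - 1*1482)/3 = 2 - (-209 - 1482)/3 = 2 - 1/3*(-1691) = 2 + 1691/3 = 1697/3 ≈ 565.67)
c - 1*4642 = 1697/3 - 1*4642 = 1697/3 - 4642 = -12229/3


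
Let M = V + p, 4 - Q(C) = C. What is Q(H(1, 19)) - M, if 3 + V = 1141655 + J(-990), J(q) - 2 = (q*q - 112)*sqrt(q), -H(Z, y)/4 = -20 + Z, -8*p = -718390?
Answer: -4926099/4 - 2939964*I*sqrt(110) ≈ -1.2315e+6 - 3.0835e+7*I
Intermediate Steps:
p = 359195/4 (p = -1/8*(-718390) = 359195/4 ≈ 89799.)
H(Z, y) = 80 - 4*Z (H(Z, y) = -4*(-20 + Z) = 80 - 4*Z)
J(q) = 2 + sqrt(q)*(-112 + q**2) (J(q) = 2 + (q*q - 112)*sqrt(q) = 2 + (q**2 - 112)*sqrt(q) = 2 + (-112 + q**2)*sqrt(q) = 2 + sqrt(q)*(-112 + q**2))
Q(C) = 4 - C
V = 1141654 + 2939964*I*sqrt(110) (V = -3 + (1141655 + (2 + (-990)**(5/2) - 336*I*sqrt(110))) = -3 + (1141655 + (2 + 2940300*I*sqrt(110) - 336*I*sqrt(110))) = -3 + (1141655 + (2 + 2939964*I*sqrt(110))) = -3 + (1141657 + 2939964*I*sqrt(110)) = 1141654 + 2939964*I*sqrt(110) ≈ 1.1417e+6 + 3.0835e+7*I)
M = 4925811/4 + 2939964*I*sqrt(110) (M = (1141654 + 2939964*I*sqrt(110)) + 359195/4 = 4925811/4 + 2939964*I*sqrt(110) ≈ 1.2315e+6 + 3.0835e+7*I)
Q(H(1, 19)) - M = (4 - (80 - 4*1)) - (4925811/4 + 2939964*I*sqrt(110)) = (4 - (80 - 4)) + (-4925811/4 - 2939964*I*sqrt(110)) = (4 - 1*76) + (-4925811/4 - 2939964*I*sqrt(110)) = (4 - 76) + (-4925811/4 - 2939964*I*sqrt(110)) = -72 + (-4925811/4 - 2939964*I*sqrt(110)) = -4926099/4 - 2939964*I*sqrt(110)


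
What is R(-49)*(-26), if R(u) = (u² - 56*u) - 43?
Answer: -132652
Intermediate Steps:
R(u) = -43 + u² - 56*u
R(-49)*(-26) = (-43 + (-49)² - 56*(-49))*(-26) = (-43 + 2401 + 2744)*(-26) = 5102*(-26) = -132652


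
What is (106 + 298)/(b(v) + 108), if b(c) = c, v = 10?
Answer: 202/59 ≈ 3.4237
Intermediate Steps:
(106 + 298)/(b(v) + 108) = (106 + 298)/(10 + 108) = 404/118 = 404*(1/118) = 202/59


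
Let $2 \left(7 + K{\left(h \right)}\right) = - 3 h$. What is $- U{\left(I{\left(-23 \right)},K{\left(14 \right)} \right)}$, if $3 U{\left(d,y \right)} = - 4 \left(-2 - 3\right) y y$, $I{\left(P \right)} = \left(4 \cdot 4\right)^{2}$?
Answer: $- \frac{15680}{3} \approx -5226.7$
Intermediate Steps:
$I{\left(P \right)} = 256$ ($I{\left(P \right)} = 16^{2} = 256$)
$K{\left(h \right)} = -7 - \frac{3 h}{2}$ ($K{\left(h \right)} = -7 + \frac{\left(-3\right) h}{2} = -7 - \frac{3 h}{2}$)
$U{\left(d,y \right)} = \frac{20 y^{2}}{3}$ ($U{\left(d,y \right)} = \frac{- 4 \left(-2 - 3\right) y y}{3} = \frac{- 4 \left(- 5 y\right) y}{3} = \frac{20 y y}{3} = \frac{20 y^{2}}{3}$)
$- U{\left(I{\left(-23 \right)},K{\left(14 \right)} \right)} = - \frac{20 \left(-7 - 21\right)^{2}}{3} = - \frac{20 \left(-28\right)^{2}}{3} = - \frac{20 \cdot 784}{3} = \left(-1\right) \frac{15680}{3} = - \frac{15680}{3}$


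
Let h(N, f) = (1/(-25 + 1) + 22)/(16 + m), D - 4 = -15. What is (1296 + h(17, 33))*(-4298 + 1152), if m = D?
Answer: -245461931/60 ≈ -4.0910e+6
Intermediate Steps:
D = -11 (D = 4 - 15 = -11)
m = -11
h(N, f) = 527/120 (h(N, f) = (1/(-25 + 1) + 22)/(16 - 11) = (1/(-24) + 22)/5 = (-1/24 + 22)*(⅕) = (527/24)*(⅕) = 527/120)
(1296 + h(17, 33))*(-4298 + 1152) = (1296 + 527/120)*(-4298 + 1152) = (156047/120)*(-3146) = -245461931/60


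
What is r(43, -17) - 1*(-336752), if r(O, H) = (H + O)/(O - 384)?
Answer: 114832406/341 ≈ 3.3675e+5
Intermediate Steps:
r(O, H) = (H + O)/(-384 + O)
r(43, -17) - 1*(-336752) = (-17 + 43)/(-384 + 43) - 1*(-336752) = 26/(-341) + 336752 = -1/341*26 + 336752 = -26/341 + 336752 = 114832406/341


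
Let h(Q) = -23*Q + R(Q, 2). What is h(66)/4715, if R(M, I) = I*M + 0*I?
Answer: -1386/4715 ≈ -0.29396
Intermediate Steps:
R(M, I) = I*M (R(M, I) = I*M + 0 = I*M)
h(Q) = -21*Q (h(Q) = -23*Q + 2*Q = -21*Q)
h(66)/4715 = -21*66/4715 = -1386*1/4715 = -1386/4715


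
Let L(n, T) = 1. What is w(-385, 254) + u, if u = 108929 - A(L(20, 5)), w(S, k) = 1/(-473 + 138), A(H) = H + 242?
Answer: 36409809/335 ≈ 1.0869e+5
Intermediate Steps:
A(H) = 242 + H
w(S, k) = -1/335 (w(S, k) = 1/(-335) = -1/335)
u = 108686 (u = 108929 - (242 + 1) = 108929 - 1*243 = 108929 - 243 = 108686)
w(-385, 254) + u = -1/335 + 108686 = 36409809/335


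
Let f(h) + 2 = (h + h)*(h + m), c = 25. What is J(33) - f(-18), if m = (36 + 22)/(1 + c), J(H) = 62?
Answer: -6548/13 ≈ -503.69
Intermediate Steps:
m = 29/13 (m = (36 + 22)/(1 + 25) = 58/26 = 58*(1/26) = 29/13 ≈ 2.2308)
f(h) = -2 + 2*h*(29/13 + h) (f(h) = -2 + (h + h)*(h + 29/13) = -2 + (2*h)*(29/13 + h) = -2 + 2*h*(29/13 + h))
J(33) - f(-18) = 62 - (-2 + 2*(-18)² + (58/13)*(-18)) = 62 - (-2 + 2*324 - 1044/13) = 62 - (-2 + 648 - 1044/13) = 62 - 1*7354/13 = 62 - 7354/13 = -6548/13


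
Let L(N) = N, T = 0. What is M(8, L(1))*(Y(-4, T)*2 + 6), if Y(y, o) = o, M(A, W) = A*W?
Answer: 48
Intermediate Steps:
M(8, L(1))*(Y(-4, T)*2 + 6) = (8*1)*(0*2 + 6) = 8*(0 + 6) = 8*6 = 48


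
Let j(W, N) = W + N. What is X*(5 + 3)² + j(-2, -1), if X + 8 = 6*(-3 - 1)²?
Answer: 5629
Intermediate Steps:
X = 88 (X = -8 + 6*(-3 - 1)² = -8 + 6*(-4)² = -8 + 6*16 = -8 + 96 = 88)
j(W, N) = N + W
X*(5 + 3)² + j(-2, -1) = 88*(5 + 3)² + (-1 - 2) = 88*8² - 3 = 88*64 - 3 = 5632 - 3 = 5629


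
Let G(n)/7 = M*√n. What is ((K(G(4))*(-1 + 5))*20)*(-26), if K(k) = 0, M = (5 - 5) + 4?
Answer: 0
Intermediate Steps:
M = 4 (M = 0 + 4 = 4)
G(n) = 28*√n (G(n) = 7*(4*√n) = 28*√n)
((K(G(4))*(-1 + 5))*20)*(-26) = ((0*(-1 + 5))*20)*(-26) = ((0*4)*20)*(-26) = (0*20)*(-26) = 0*(-26) = 0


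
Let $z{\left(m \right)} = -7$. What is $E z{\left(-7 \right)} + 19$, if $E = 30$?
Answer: $-191$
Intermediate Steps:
$E z{\left(-7 \right)} + 19 = 30 \left(-7\right) + 19 = -210 + 19 = -191$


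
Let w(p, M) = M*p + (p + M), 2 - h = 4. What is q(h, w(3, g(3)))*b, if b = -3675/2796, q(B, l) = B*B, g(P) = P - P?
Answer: -1225/233 ≈ -5.2575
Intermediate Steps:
g(P) = 0
h = -2 (h = 2 - 1*4 = 2 - 4 = -2)
w(p, M) = M + p + M*p (w(p, M) = M*p + (M + p) = M + p + M*p)
q(B, l) = B²
b = -1225/932 (b = -3675*1/2796 = -1225/932 ≈ -1.3144)
q(h, w(3, g(3)))*b = (-2)²*(-1225/932) = 4*(-1225/932) = -1225/233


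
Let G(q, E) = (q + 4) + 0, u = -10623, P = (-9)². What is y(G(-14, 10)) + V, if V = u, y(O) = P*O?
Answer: -11433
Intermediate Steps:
P = 81
G(q, E) = 4 + q (G(q, E) = (4 + q) + 0 = 4 + q)
y(O) = 81*O
V = -10623
y(G(-14, 10)) + V = 81*(4 - 14) - 10623 = 81*(-10) - 10623 = -810 - 10623 = -11433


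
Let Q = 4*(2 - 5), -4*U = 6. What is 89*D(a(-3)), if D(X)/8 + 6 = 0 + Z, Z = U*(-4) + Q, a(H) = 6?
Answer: -8544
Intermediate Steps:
U = -3/2 (U = -¼*6 = -3/2 ≈ -1.5000)
Q = -12 (Q = 4*(-3) = -12)
Z = -6 (Z = -3/2*(-4) - 12 = 6 - 12 = -6)
D(X) = -96 (D(X) = -48 + 8*(0 - 6) = -48 + 8*(-6) = -48 - 48 = -96)
89*D(a(-3)) = 89*(-96) = -8544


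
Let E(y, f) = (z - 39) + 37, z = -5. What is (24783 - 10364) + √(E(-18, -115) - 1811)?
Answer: 14419 + 3*I*√202 ≈ 14419.0 + 42.638*I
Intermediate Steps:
E(y, f) = -7 (E(y, f) = (-5 - 39) + 37 = -44 + 37 = -7)
(24783 - 10364) + √(E(-18, -115) - 1811) = (24783 - 10364) + √(-7 - 1811) = 14419 + √(-1818) = 14419 + 3*I*√202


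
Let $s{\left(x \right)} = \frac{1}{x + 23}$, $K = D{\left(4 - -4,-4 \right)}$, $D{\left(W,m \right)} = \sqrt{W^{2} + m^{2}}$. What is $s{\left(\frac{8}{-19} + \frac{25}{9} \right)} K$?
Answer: $\frac{171 \sqrt{5}}{1084} \approx 0.35274$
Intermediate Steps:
$K = 4 \sqrt{5}$ ($K = \sqrt{\left(4 - -4\right)^{2} + \left(-4\right)^{2}} = \sqrt{\left(4 + 4\right)^{2} + 16} = \sqrt{8^{2} + 16} = \sqrt{64 + 16} = \sqrt{80} = 4 \sqrt{5} \approx 8.9443$)
$s{\left(x \right)} = \frac{1}{23 + x}$
$s{\left(\frac{8}{-19} + \frac{25}{9} \right)} K = \frac{4 \sqrt{5}}{23 + \left(\frac{8}{-19} + \frac{25}{9}\right)} = \frac{4 \sqrt{5}}{23 + \left(8 \left(- \frac{1}{19}\right) + 25 \cdot \frac{1}{9}\right)} = \frac{4 \sqrt{5}}{23 + \left(- \frac{8}{19} + \frac{25}{9}\right)} = \frac{4 \sqrt{5}}{23 + \frac{403}{171}} = \frac{4 \sqrt{5}}{\frac{4336}{171}} = \frac{171 \cdot 4 \sqrt{5}}{4336} = \frac{171 \sqrt{5}}{1084}$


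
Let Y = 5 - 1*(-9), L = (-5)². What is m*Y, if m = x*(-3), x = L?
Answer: -1050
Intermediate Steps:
L = 25
x = 25
Y = 14 (Y = 5 + 9 = 14)
m = -75 (m = 25*(-3) = -75)
m*Y = -75*14 = -1050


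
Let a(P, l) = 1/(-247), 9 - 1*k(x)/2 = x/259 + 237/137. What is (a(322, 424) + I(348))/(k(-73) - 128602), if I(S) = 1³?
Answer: -4364409/563487131246 ≈ -7.7454e-6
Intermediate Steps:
k(x) = 1992/137 - 2*x/259 (k(x) = 18 - 2*(x/259 + 237/137) = 18 - 2*(237/137 + x/259) = 18 + (-474/137 - 2*x/259) = 1992/137 - 2*x/259)
I(S) = 1
a(P, l) = -1/247
(a(322, 424) + I(348))/(k(-73) - 128602) = (-1/247 + 1)/((1992/137 - 2/259*(-73)) - 128602) = 246/(247*((1992/137 + 146/259) - 128602)) = 246/(247*(535930/35483 - 128602)) = 246/(247*(-4562648836/35483)) = (246/247)*(-35483/4562648836) = -4364409/563487131246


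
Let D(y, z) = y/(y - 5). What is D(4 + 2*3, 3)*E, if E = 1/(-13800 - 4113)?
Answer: -2/17913 ≈ -0.00011165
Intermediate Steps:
D(y, z) = y/(-5 + y)
E = -1/17913 (E = 1/(-17913) = -1/17913 ≈ -5.5825e-5)
D(4 + 2*3, 3)*E = ((4 + 2*3)/(-5 + (4 + 2*3)))*(-1/17913) = ((4 + 6)/(-5 + (4 + 6)))*(-1/17913) = (10/(-5 + 10))*(-1/17913) = (10/5)*(-1/17913) = (10*(1/5))*(-1/17913) = 2*(-1/17913) = -2/17913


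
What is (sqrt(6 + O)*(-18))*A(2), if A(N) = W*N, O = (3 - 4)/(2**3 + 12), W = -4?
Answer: 72*sqrt(595)/5 ≈ 351.25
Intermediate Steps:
O = -1/20 (O = -1/(8 + 12) = -1/20 ≈ -0.050000)
A(N) = -4*N
(sqrt(6 + O)*(-18))*A(2) = (sqrt(6 - 1/20)*(-18))*(-4*2) = (sqrt(119/20)*(-18))*(-8) = ((sqrt(595)/10)*(-18))*(-8) = -9*sqrt(595)/5*(-8) = 72*sqrt(595)/5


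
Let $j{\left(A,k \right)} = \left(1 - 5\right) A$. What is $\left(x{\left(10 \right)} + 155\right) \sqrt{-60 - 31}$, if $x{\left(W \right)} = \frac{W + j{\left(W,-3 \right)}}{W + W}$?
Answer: $\frac{307 i \sqrt{91}}{2} \approx 1464.3 i$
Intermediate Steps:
$j{\left(A,k \right)} = - 4 A$
$x{\left(W \right)} = - \frac{3}{2}$ ($x{\left(W \right)} = \frac{W - 4 W}{W + W} = \frac{\left(-3\right) W}{2 W} = - 3 W \frac{1}{2 W} = - \frac{3}{2}$)
$\left(x{\left(10 \right)} + 155\right) \sqrt{-60 - 31} = \left(- \frac{3}{2} + 155\right) \sqrt{-60 - 31} = \frac{307 \sqrt{-91}}{2} = \frac{307 i \sqrt{91}}{2}$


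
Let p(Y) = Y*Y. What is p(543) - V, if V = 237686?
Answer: 57163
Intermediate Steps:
p(Y) = Y²
p(543) - V = 543² - 1*237686 = 294849 - 237686 = 57163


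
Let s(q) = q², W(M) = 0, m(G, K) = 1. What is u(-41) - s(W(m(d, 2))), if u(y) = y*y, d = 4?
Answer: 1681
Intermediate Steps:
u(y) = y²
u(-41) - s(W(m(d, 2))) = (-41)² - 1*0² = 1681 - 1*0 = 1681 + 0 = 1681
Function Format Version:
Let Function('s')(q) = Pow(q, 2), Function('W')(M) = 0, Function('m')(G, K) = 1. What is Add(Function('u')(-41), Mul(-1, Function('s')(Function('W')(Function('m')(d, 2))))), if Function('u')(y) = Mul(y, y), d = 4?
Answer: 1681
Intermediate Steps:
Function('u')(y) = Pow(y, 2)
Add(Function('u')(-41), Mul(-1, Function('s')(Function('W')(Function('m')(d, 2))))) = Add(Pow(-41, 2), Mul(-1, Pow(0, 2))) = Add(1681, Mul(-1, 0)) = Add(1681, 0) = 1681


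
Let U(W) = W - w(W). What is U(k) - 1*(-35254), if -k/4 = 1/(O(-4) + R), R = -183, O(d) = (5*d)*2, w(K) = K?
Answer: 35254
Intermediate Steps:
O(d) = 10*d
k = 4/223 (k = -4/(10*(-4) - 183) = -4/(-40 - 183) = -4/(-223) = -4*(-1/223) = 4/223 ≈ 0.017937)
U(W) = 0 (U(W) = W - W = 0)
U(k) - 1*(-35254) = 0 - 1*(-35254) = 0 + 35254 = 35254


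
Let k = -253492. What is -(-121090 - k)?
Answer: -132402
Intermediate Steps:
-(-121090 - k) = -(-121090 - 1*(-253492)) = -(-121090 + 253492) = -1*132402 = -132402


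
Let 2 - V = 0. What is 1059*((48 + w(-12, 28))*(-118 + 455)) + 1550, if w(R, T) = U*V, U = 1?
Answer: 17845700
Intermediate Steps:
V = 2 (V = 2 - 1*0 = 2 + 0 = 2)
w(R, T) = 2 (w(R, T) = 1*2 = 2)
1059*((48 + w(-12, 28))*(-118 + 455)) + 1550 = 1059*((48 + 2)*(-118 + 455)) + 1550 = 1059*(50*337) + 1550 = 1059*16850 + 1550 = 17844150 + 1550 = 17845700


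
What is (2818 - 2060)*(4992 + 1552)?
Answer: 4960352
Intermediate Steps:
(2818 - 2060)*(4992 + 1552) = 758*6544 = 4960352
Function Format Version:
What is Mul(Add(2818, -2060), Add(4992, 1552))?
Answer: 4960352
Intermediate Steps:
Mul(Add(2818, -2060), Add(4992, 1552)) = Mul(758, 6544) = 4960352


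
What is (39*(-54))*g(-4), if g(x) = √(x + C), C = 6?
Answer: -2106*√2 ≈ -2978.3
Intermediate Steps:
g(x) = √(6 + x) (g(x) = √(x + 6) = √(6 + x))
(39*(-54))*g(-4) = (39*(-54))*√(6 - 4) = -2106*√2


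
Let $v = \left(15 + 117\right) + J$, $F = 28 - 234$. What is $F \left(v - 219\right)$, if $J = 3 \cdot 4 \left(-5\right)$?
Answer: $30282$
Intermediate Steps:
$F = -206$
$J = -60$ ($J = 12 \left(-5\right) = -60$)
$v = 72$ ($v = \left(15 + 117\right) - 60 = 132 - 60 = 72$)
$F \left(v - 219\right) = - 206 \left(72 - 219\right) = \left(-206\right) \left(-147\right) = 30282$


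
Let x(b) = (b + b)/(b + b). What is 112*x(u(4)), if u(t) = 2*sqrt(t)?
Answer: 112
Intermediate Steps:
x(b) = 1 (x(b) = (2*b)/((2*b)) = (2*b)*(1/(2*b)) = 1)
112*x(u(4)) = 112*1 = 112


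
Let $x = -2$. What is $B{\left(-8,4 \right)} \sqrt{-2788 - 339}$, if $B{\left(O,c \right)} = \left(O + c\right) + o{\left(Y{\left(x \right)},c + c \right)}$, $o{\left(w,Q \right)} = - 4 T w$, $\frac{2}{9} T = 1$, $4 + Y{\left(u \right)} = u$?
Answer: $104 i \sqrt{3127} \approx 5815.6 i$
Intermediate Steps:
$Y{\left(u \right)} = -4 + u$
$T = \frac{9}{2}$ ($T = \frac{9}{2} \cdot 1 = \frac{9}{2} \approx 4.5$)
$o{\left(w,Q \right)} = - 18 w$ ($o{\left(w,Q \right)} = \left(-4\right) \frac{9}{2} w = - 18 w$)
$B{\left(O,c \right)} = 108 + O + c$ ($B{\left(O,c \right)} = \left(O + c\right) - 18 \left(-4 - 2\right) = \left(O + c\right) - -108 = \left(O + c\right) + 108 = 108 + O + c$)
$B{\left(-8,4 \right)} \sqrt{-2788 - 339} = \left(108 - 8 + 4\right) \sqrt{-2788 - 339} = 104 \sqrt{-3127} = 104 i \sqrt{3127}$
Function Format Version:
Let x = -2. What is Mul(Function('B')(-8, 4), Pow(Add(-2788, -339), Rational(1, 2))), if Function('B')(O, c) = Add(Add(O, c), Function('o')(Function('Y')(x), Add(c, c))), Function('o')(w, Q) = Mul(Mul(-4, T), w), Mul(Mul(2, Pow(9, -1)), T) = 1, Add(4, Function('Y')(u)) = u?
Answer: Mul(104, I, Pow(3127, Rational(1, 2))) ≈ Mul(5815.6, I)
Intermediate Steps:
Function('Y')(u) = Add(-4, u)
T = Rational(9, 2) (T = Mul(Rational(9, 2), 1) = Rational(9, 2) ≈ 4.5000)
Function('o')(w, Q) = Mul(-18, w) (Function('o')(w, Q) = Mul(Mul(-4, Rational(9, 2)), w) = Mul(-18, w))
Function('B')(O, c) = Add(108, O, c) (Function('B')(O, c) = Add(Add(O, c), Mul(-18, Add(-4, -2))) = Add(Add(O, c), Mul(-18, -6)) = Add(Add(O, c), 108) = Add(108, O, c))
Mul(Function('B')(-8, 4), Pow(Add(-2788, -339), Rational(1, 2))) = Mul(Add(108, -8, 4), Pow(Add(-2788, -339), Rational(1, 2))) = Mul(104, Pow(-3127, Rational(1, 2))) = Mul(104, Mul(I, Pow(3127, Rational(1, 2)))) = Mul(104, I, Pow(3127, Rational(1, 2)))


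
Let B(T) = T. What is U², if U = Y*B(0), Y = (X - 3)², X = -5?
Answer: 0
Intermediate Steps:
Y = 64 (Y = (-5 - 3)² = (-8)² = 64)
U = 0 (U = 64*0 = 0)
U² = 0² = 0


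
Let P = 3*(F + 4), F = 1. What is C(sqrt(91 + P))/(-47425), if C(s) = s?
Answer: -sqrt(106)/47425 ≈ -0.00021709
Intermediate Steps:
P = 15 (P = 3*(1 + 4) = 3*5 = 15)
C(sqrt(91 + P))/(-47425) = sqrt(91 + 15)/(-47425) = sqrt(106)*(-1/47425) = -sqrt(106)/47425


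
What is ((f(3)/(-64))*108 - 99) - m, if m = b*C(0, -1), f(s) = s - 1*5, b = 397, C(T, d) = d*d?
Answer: -3941/8 ≈ -492.63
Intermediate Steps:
C(T, d) = d²
f(s) = -5 + s (f(s) = s - 5 = -5 + s)
m = 397 (m = 397*(-1)² = 397*1 = 397)
((f(3)/(-64))*108 - 99) - m = (((-5 + 3)/(-64))*108 - 99) - 1*397 = (-2*(-1/64)*108 - 99) - 397 = ((1/32)*108 - 99) - 397 = (27/8 - 99) - 397 = -765/8 - 397 = -3941/8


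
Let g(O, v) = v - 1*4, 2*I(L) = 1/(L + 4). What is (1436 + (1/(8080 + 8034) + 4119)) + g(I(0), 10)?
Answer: 89609955/16114 ≈ 5561.0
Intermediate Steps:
I(L) = 1/(2*(4 + L)) (I(L) = 1/(2*(L + 4)) = 1/(2*(4 + L)))
g(O, v) = -4 + v (g(O, v) = v - 4 = -4 + v)
(1436 + (1/(8080 + 8034) + 4119)) + g(I(0), 10) = (1436 + (1/(8080 + 8034) + 4119)) + (-4 + 10) = (1436 + (1/16114 + 4119)) + 6 = (1436 + 66373567/16114) + 6 = 89513271/16114 + 6 = 89609955/16114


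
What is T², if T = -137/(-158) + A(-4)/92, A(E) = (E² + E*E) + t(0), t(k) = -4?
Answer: 18122049/13205956 ≈ 1.3723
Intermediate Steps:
A(E) = -4 + 2*E² (A(E) = (E² + E*E) - 4 = (E² + E²) - 4 = 2*E² - 4 = -4 + 2*E²)
T = 4257/3634 (T = -137/(-158) + (-4 + 2*(-4)²)/92 = -137*(-1/158) + (-4 + 2*16)*(1/92) = 137/158 + (-4 + 32)*(1/92) = 137/158 + 28*(1/92) = 137/158 + 7/23 = 4257/3634 ≈ 1.1714)
T² = (4257/3634)² = 18122049/13205956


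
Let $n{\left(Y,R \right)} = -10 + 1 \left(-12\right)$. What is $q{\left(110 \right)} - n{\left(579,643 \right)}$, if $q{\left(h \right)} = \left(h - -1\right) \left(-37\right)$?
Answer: $-4085$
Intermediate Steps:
$q{\left(h \right)} = -37 - 37 h$ ($q{\left(h \right)} = \left(h + 1\right) \left(-37\right) = \left(1 + h\right) \left(-37\right) = -37 - 37 h$)
$n{\left(Y,R \right)} = -22$ ($n{\left(Y,R \right)} = -10 - 12 = -22$)
$q{\left(110 \right)} - n{\left(579,643 \right)} = \left(-37 - 4070\right) - -22 = \left(-37 - 4070\right) + 22 = -4107 + 22 = -4085$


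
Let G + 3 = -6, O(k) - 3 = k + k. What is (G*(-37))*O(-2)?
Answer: -333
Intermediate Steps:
O(k) = 3 + 2*k (O(k) = 3 + (k + k) = 3 + 2*k)
G = -9 (G = -3 - 6 = -9)
(G*(-37))*O(-2) = (-9*(-37))*(3 + 2*(-2)) = 333*(3 - 4) = 333*(-1) = -333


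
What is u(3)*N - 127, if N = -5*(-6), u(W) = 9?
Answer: 143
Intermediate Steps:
N = 30
u(3)*N - 127 = 9*30 - 127 = 270 - 127 = 143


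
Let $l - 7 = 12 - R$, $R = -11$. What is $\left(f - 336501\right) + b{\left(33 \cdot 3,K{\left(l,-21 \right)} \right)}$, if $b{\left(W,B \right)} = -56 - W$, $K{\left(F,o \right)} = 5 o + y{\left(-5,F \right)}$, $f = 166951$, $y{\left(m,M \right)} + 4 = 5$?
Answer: $-169705$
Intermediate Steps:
$y{\left(m,M \right)} = 1$ ($y{\left(m,M \right)} = -4 + 5 = 1$)
$l = 30$ ($l = 7 + \left(12 - -11\right) = 7 + \left(12 + 11\right) = 7 + 23 = 30$)
$K{\left(F,o \right)} = 1 + 5 o$ ($K{\left(F,o \right)} = 5 o + 1 = 1 + 5 o$)
$\left(f - 336501\right) + b{\left(33 \cdot 3,K{\left(l,-21 \right)} \right)} = \left(166951 - 336501\right) - \left(56 + 33 \cdot 3\right) = -169550 - 155 = -169705$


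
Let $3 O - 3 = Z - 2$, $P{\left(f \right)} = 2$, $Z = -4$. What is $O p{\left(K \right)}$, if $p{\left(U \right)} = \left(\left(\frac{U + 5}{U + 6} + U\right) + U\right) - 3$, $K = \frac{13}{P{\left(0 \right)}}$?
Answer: $- \frac{273}{25} \approx -10.92$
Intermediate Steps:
$K = \frac{13}{2} \approx 6.5$
$O = -1$ ($O = 1 + \frac{-4 - 2}{3} = 1 + \frac{1}{3} \left(-6\right) = 1 - 2 = -1$)
$p{\left(U \right)} = -3 + 2 U + \frac{5 + U}{6 + U}$ ($p{\left(U \right)} = \left(\left(\frac{5 + U}{6 + U} + U\right) + U\right) - 3 = \left(\left(U + \frac{5 + U}{6 + U}\right) + U\right) - 3 = \left(2 U + \frac{5 + U}{6 + U}\right) - 3 = -3 + 2 U + \frac{5 + U}{6 + U}$)
$O p{\left(K \right)} = - \frac{-13 + 2 \left(\frac{13}{2}\right)^{2} + 10 \cdot \frac{13}{2}}{6 + \frac{13}{2}} = - \frac{-13 + 2 \cdot \frac{169}{4} + 65}{\frac{25}{2}} = - \frac{2 \left(-13 + \frac{169}{2} + 65\right)}{25} = - \frac{2 \cdot 273}{25 \cdot 2} = \left(-1\right) \frac{273}{25} = - \frac{273}{25}$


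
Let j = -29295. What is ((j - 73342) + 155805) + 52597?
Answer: 105765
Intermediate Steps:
((j - 73342) + 155805) + 52597 = ((-29295 - 73342) + 155805) + 52597 = (-102637 + 155805) + 52597 = 53168 + 52597 = 105765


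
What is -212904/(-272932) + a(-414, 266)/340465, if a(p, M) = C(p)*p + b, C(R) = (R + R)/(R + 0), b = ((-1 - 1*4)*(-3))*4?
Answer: 18069187146/23230948345 ≈ 0.77781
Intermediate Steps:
b = 60 (b = ((-1 - 4)*(-3))*4 = -5*(-3)*4 = 15*4 = 60)
C(R) = 2 (C(R) = (2*R)/R = 2)
a(p, M) = 60 + 2*p (a(p, M) = 2*p + 60 = 60 + 2*p)
-212904/(-272932) + a(-414, 266)/340465 = -212904/(-272932) + (60 + 2*(-414))/340465 = -212904*(-1/272932) + (60 - 828)*(1/340465) = 53226/68233 - 768*1/340465 = 53226/68233 - 768/340465 = 18069187146/23230948345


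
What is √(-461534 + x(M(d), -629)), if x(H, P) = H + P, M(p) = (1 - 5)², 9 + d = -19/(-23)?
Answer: I*√462147 ≈ 679.81*I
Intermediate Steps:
d = -188/23 (d = -9 - 19/(-23) = -9 - 19*(-1/23) = -9 + 19/23 = -188/23 ≈ -8.1739)
M(p) = 16 (M(p) = (-4)² = 16)
√(-461534 + x(M(d), -629)) = √(-461534 + (16 - 629)) = √(-461534 - 613) = √(-462147) = I*√462147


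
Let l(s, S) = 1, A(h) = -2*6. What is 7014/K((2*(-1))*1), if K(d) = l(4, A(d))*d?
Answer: -3507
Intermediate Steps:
A(h) = -12
K(d) = d (K(d) = 1*d = d)
7014/K((2*(-1))*1) = 7014/(((2*(-1))*1)) = 7014/((-2*1)) = 7014/(-2) = 7014*(-1/2) = -3507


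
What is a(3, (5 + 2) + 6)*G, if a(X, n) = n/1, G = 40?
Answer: 520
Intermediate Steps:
a(X, n) = n (a(X, n) = n*1 = n)
a(3, (5 + 2) + 6)*G = ((5 + 2) + 6)*40 = (7 + 6)*40 = 13*40 = 520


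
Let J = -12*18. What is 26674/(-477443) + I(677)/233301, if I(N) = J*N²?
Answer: -15757544394742/37129309781 ≈ -424.40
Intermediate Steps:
J = -216
I(N) = -216*N²
26674/(-477443) + I(677)/233301 = 26674/(-477443) - 216*677²/233301 = 26674*(-1/477443) - 216*458329*(1/233301) = -26674/477443 - 98999064*1/233301 = -26674/477443 - 32999688/77767 = -15757544394742/37129309781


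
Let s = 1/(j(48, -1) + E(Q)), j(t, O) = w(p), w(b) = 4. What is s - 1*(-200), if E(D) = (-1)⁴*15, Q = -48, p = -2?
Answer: 3801/19 ≈ 200.05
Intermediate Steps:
j(t, O) = 4
E(D) = 15 (E(D) = 1*15 = 15)
s = 1/19 (s = 1/(4 + 15) = 1/19 ≈ 0.052632)
s - 1*(-200) = 1/19 - 1*(-200) = 1/19 + 200 = 3801/19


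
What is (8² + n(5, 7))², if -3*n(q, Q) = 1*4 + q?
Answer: 3721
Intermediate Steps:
n(q, Q) = -4/3 - q/3 (n(q, Q) = -(1*4 + q)/3 = -(4 + q)/3 = -4/3 - q/3)
(8² + n(5, 7))² = (8² + (-4/3 - ⅓*5))² = (64 + (-4/3 - 5/3))² = (64 - 3)² = 61² = 3721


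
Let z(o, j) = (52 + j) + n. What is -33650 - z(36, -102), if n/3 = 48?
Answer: -33744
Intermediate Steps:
n = 144 (n = 3*48 = 144)
z(o, j) = 196 + j (z(o, j) = (52 + j) + 144 = 196 + j)
-33650 - z(36, -102) = -33650 - (196 - 102) = -33650 - 1*94 = -33650 - 94 = -33744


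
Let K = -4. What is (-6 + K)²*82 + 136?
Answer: 8336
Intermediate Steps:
(-6 + K)²*82 + 136 = (-6 - 4)²*82 + 136 = (-10)²*82 + 136 = 100*82 + 136 = 8200 + 136 = 8336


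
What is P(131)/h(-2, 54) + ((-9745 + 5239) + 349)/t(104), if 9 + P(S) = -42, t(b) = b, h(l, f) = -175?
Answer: -722171/18200 ≈ -39.680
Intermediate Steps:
P(S) = -51 (P(S) = -9 - 42 = -51)
P(131)/h(-2, 54) + ((-9745 + 5239) + 349)/t(104) = -51/(-175) + ((-9745 + 5239) + 349)/104 = -51*(-1/175) + (-4506 + 349)*(1/104) = 51/175 - 4157*1/104 = 51/175 - 4157/104 = -722171/18200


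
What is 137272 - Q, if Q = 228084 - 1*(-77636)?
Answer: -168448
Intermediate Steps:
Q = 305720 (Q = 228084 + 77636 = 305720)
137272 - Q = 137272 - 1*305720 = 137272 - 305720 = -168448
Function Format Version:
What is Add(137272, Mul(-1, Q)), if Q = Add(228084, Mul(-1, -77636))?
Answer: -168448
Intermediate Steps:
Q = 305720 (Q = Add(228084, 77636) = 305720)
Add(137272, Mul(-1, Q)) = Add(137272, Mul(-1, 305720)) = Add(137272, -305720) = -168448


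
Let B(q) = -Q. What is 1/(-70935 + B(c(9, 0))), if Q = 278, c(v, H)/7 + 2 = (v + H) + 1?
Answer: -1/71213 ≈ -1.4042e-5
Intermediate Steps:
c(v, H) = -7 + 7*H + 7*v (c(v, H) = -14 + 7*((v + H) + 1) = -14 + 7*((H + v) + 1) = -14 + 7*(1 + H + v) = -14 + (7 + 7*H + 7*v) = -7 + 7*H + 7*v)
B(q) = -278 (B(q) = -1*278 = -278)
1/(-70935 + B(c(9, 0))) = 1/(-70935 - 278) = 1/(-71213) = -1/71213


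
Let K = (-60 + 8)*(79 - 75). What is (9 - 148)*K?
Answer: 28912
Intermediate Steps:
K = -208 (K = -52*4 = -208)
(9 - 148)*K = (9 - 148)*(-208) = -139*(-208) = 28912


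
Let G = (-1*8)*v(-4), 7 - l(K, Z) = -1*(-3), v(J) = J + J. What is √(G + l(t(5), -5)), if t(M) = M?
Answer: 2*√17 ≈ 8.2462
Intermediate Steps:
v(J) = 2*J
l(K, Z) = 4 (l(K, Z) = 7 - (-1)*(-3) = 7 - 1*3 = 7 - 3 = 4)
G = 64 (G = (-1*8)*(2*(-4)) = -8*(-8) = 64)
√(G + l(t(5), -5)) = √(64 + 4) = √68 = 2*√17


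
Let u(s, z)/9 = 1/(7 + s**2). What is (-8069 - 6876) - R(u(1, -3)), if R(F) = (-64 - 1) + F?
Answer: -119049/8 ≈ -14881.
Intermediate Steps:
u(s, z) = 9/(7 + s**2)
R(F) = -65 + F
(-8069 - 6876) - R(u(1, -3)) = (-8069 - 6876) - (-65 + 9/(7 + 1**2)) = -14945 - (-65 + 9/(7 + 1)) = -14945 - (-65 + 9/8) = -14945 - 1*(-511/8) = -14945 + 511/8 = -119049/8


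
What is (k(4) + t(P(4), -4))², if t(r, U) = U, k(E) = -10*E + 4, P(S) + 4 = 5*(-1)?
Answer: 1600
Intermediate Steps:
P(S) = -9 (P(S) = -4 + 5*(-1) = -4 - 5 = -9)
k(E) = 4 - 10*E
(k(4) + t(P(4), -4))² = ((4 - 10*4) - 4)² = ((4 - 40) - 4)² = (-36 - 4)² = (-40)² = 1600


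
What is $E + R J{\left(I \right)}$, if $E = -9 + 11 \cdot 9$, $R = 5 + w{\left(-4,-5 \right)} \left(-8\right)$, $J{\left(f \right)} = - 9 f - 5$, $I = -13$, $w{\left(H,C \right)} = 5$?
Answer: $-3830$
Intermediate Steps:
$J{\left(f \right)} = -5 - 9 f$
$R = -35$ ($R = 5 + 5 \left(-8\right) = 5 - 40 = -35$)
$E = 90$ ($E = -9 + 99 = 90$)
$E + R J{\left(I \right)} = 90 - 35 \left(-5 - -117\right) = 90 - 35 \left(-5 + 117\right) = 90 - 3920 = -3830$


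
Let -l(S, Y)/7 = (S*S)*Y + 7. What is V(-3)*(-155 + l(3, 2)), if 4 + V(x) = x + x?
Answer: 3300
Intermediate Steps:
l(S, Y) = -49 - 7*Y*S² (l(S, Y) = -7*((S*S)*Y + 7) = -7*(S²*Y + 7) = -7*(Y*S² + 7) = -7*(7 + Y*S²) = -49 - 7*Y*S²)
V(x) = -4 + 2*x (V(x) = -4 + (x + x) = -4 + 2*x)
V(-3)*(-155 + l(3, 2)) = (-4 + 2*(-3))*(-155 + (-49 - 7*2*3²)) = (-4 - 6)*(-155 + (-49 - 7*2*9)) = -10*(-155 + (-49 - 126)) = -10*(-155 - 175) = -10*(-330) = 3300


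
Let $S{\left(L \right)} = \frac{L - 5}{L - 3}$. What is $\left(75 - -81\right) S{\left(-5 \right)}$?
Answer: $195$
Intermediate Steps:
$S{\left(L \right)} = \frac{-5 + L}{-3 + L}$
$\left(75 - -81\right) S{\left(-5 \right)} = \left(75 - -81\right) \frac{-5 - 5}{-3 - 5} = \left(75 + 81\right) \frac{1}{-8} \left(-10\right) = 156 \left(\left(- \frac{1}{8}\right) \left(-10\right)\right) = 156 \cdot \frac{5}{4} = 195$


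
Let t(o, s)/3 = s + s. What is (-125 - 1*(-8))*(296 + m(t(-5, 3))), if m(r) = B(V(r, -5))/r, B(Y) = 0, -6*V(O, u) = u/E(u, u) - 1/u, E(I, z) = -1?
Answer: -34632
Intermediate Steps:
V(O, u) = u/6 + 1/(6*u) (V(O, u) = -(u/(-1) - 1/u)/6 = -(u*(-1) - 1/u)/6 = -(-u - 1/u)/6 = u/6 + 1/(6*u))
t(o, s) = 6*s (t(o, s) = 3*(s + s) = 3*(2*s) = 6*s)
m(r) = 0 (m(r) = 0/r = 0)
(-125 - 1*(-8))*(296 + m(t(-5, 3))) = (-125 - 1*(-8))*(296 + 0) = (-125 + 8)*296 = -117*296 = -34632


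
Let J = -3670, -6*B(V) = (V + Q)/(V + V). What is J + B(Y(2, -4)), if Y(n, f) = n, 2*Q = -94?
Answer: -29345/8 ≈ -3668.1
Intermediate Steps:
Q = -47 (Q = (½)*(-94) = -47)
B(V) = -(-47 + V)/(12*V) (B(V) = -(V - 47)/(6*(V + V)) = -(-47 + V)/(6*(2*V)) = -(-47 + V)*1/(2*V)/6 = -(-47 + V)/(12*V))
J + B(Y(2, -4)) = -3670 + (1/12)*(47 - 1*2)/2 = -3670 + (1/12)*(½)*(47 - 2) = -3670 + (1/12)*(½)*45 = -3670 + 15/8 = -29345/8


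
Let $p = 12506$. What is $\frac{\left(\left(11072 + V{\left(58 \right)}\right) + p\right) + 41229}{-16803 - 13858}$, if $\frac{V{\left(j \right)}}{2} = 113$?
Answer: $- \frac{65033}{30661} \approx -2.121$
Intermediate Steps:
$V{\left(j \right)} = 226$ ($V{\left(j \right)} = 2 \cdot 113 = 226$)
$\frac{\left(\left(11072 + V{\left(58 \right)}\right) + p\right) + 41229}{-16803 - 13858} = \frac{\left(\left(11072 + 226\right) + 12506\right) + 41229}{-16803 - 13858} = \frac{\left(11298 + 12506\right) + 41229}{-30661} = \left(23804 + 41229\right) \left(- \frac{1}{30661}\right) = 65033 \left(- \frac{1}{30661}\right) = - \frac{65033}{30661}$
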